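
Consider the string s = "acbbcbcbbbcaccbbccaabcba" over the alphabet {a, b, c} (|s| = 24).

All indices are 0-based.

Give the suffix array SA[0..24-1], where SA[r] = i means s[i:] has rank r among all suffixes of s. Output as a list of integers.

[23, 18, 19, 0, 11, 22, 7, 8, 2, 14, 9, 20, 5, 3, 15, 17, 10, 21, 6, 1, 13, 4, 16, 12]

rank | idx | suffix
   0 |  23 | a
   1 |  18 | aabcba
   2 |  19 | abcba
   3 |   0 | acbbcbcbbbcaccbbccaabcba
   4 |  11 | accbbccaabcba
   5 |  22 | ba
   6 |   7 | bbbcaccbbccaabcba
   7 |   8 | bbcaccbbccaabcba
   8 |   2 | bbcbcbbbcaccbbccaabcba
   9 |  14 | bbccaabcba
  10 |   9 | bcaccbbccaabcba
  11 |  20 | bcba
  12 |   5 | bcbbbcaccbbccaabcba
  13 |   3 | bcbcbbbcaccbbccaabcba
  14 |  15 | bccaabcba
  15 |  17 | caabcba
  16 |  10 | caccbbccaabcba
  17 |  21 | cba
  18 |   6 | cbbbcaccbbccaabcba
  19 |   1 | cbbcbcbbbcaccbbccaabcba
  20 |  13 | cbbccaabcba
  21 |   4 | cbcbbbcaccbbccaabcba
  22 |  16 | ccaabcba
  23 |  12 | ccbbccaabcba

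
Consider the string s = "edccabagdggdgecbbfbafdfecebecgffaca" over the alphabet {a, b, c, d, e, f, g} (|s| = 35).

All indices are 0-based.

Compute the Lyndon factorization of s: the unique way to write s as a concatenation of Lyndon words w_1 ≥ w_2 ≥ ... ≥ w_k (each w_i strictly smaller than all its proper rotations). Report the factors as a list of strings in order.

["e", "d", "c", "c", "abagdggdgecbbfbafdfecebecgffac", "a"]

emit factor 1: 'e' (i=0, period=1)
emit factor 2: 'd' (i=1, period=1)
emit factor 3: 'c' (i=2, period=1)
emit factor 4: 'c' (i=3, period=1)
emit factor 5: 'abagdggdgecbbfbafdfecebecgffac' (i=4, period=30)
emit factor 6: 'a' (i=34, period=1)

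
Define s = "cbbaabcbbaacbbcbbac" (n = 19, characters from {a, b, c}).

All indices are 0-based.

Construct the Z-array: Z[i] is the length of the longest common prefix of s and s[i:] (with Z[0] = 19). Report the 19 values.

[19, 0, 0, 0, 0, 0, 5, 0, 0, 0, 0, 3, 0, 0, 4, 0, 0, 0, 1]

Z[0]=19
i=1: i≥r, start 0; Z[1]=0
i=2: i≥r, start 0; Z[2]=0
i=3: i≥r, start 0; Z[3]=0
i=4: i≥r, start 0; Z[4]=0
i=5: i≥r, start 0; Z[5]=0
i=6: i≥r, start 0; Z[6]=5 scan→box=[6,11)
i=7: min(r-i=4, Z[1]=0)=0; Z[7]=0
i=8: min(r-i=3, Z[2]=0)=0; Z[8]=0
i=9: min(r-i=2, Z[3]=0)=0; Z[9]=0
i=10: min(r-i=1, Z[4]=0)=0; Z[10]=0
i=11: i≥r, start 0; Z[11]=3 scan→box=[11,14)
i=12: min(r-i=2, Z[1]=0)=0; Z[12]=0
i=13: min(r-i=1, Z[2]=0)=0; Z[13]=0
i=14: i≥r, start 0; Z[14]=4 scan→box=[14,18)
i=15: min(r-i=3, Z[1]=0)=0; Z[15]=0
i=16: min(r-i=2, Z[2]=0)=0; Z[16]=0
i=17: min(r-i=1, Z[3]=0)=0; Z[17]=0
i=18: i≥r, start 0; Z[18]=1 scan→box=[18,19)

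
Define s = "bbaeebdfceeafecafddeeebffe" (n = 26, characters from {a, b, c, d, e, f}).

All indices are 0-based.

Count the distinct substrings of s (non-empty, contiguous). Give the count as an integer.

rank | idx | suffix
   0 |   2 | aeebdfceeafecafddeeebffe
   1 |  15 | afddeeebffe
   2 |  11 | afecafddeeebffe
   3 |   1 | baeebdfceeafecafddeeebffe
   4 |   0 | bbaeebdfceeafecafddeeebffe
   5 |   5 | bdfceeafecafddeeebffe
   6 |  22 | bffe
   7 |  14 | cafddeeebffe
   8 |   8 | ceeafecafddeeebffe
   9 |  17 | ddeeebffe
  10 |  18 | deeebffe
  11 |   6 | dfceeafecafddeeebffe
  12 |  25 | e
  13 |  10 | eafecafddeeebffe
  14 |   4 | ebdfceeafecafddeeebffe
  15 |  21 | ebffe
  16 |  13 | ecafddeeebffe
  17 |   9 | eeafecafddeeebffe
  18 |   3 | eebdfceeafecafddeeebffe
  19 |  20 | eebffe
  20 |  19 | eeebffe
  21 |   7 | fceeafecafddeeebffe
  22 |  16 | fddeeebffe
  23 |  24 | fe
  24 |  12 | fecafddeeebffe
  25 |  23 | ffe

SA = [2, 15, 11, 1, 0, 5, 22, 14, 8, 17, 18, 6, 25, 10, 4, 21, 13, 9, 3, 20, 19, 7, 16, 24, 12, 23]
rank  pair      lcp
   1  s[2:],s[15:]  1  'a'
   2  s[15:],s[11:]  2  'af'
   3  s[11:],s[1:]  0  ''
   4  s[1:],s[0:]  1  'b'
   5  s[0:],s[5:]  1  'b'
   6  s[5:],s[22:]  1  'b'
   7  s[22:],s[14:]  0  ''
   8  s[14:],s[8:]  1  'c'
   9  s[8:],s[17:]  0  ''
  10  s[17:],s[18:]  1  'd'
  11  s[18:],s[6:]  1  'd'
  12  s[6:],s[25:]  0  ''
  13  s[25:],s[10:]  1  'e'
  14  s[10:],s[4:]  1  'e'
  15  s[4:],s[21:]  2  'eb'
  16  s[21:],s[13:]  1  'e'
  17  s[13:],s[9:]  1  'e'
  18  s[9:],s[3:]  2  'ee'
  19  s[3:],s[20:]  3  'eeb'
  20  s[20:],s[19:]  2  'ee'
  21  s[19:],s[7:]  0  ''
  22  s[7:],s[16:]  1  'f'
  23  s[16:],s[24:]  1  'f'
  24  s[24:],s[12:]  2  'fe'
  25  s[12:],s[23:]  1  'f'

n(n+1)/2 = 26·27/2 = 351
Σ LCP = 0 + 1 + 2 + 0 + 1 + 1 + 1 + 0 + 1 + 0 + 1 + 1 + 0 + 1 + 1 + 2 + 1 + 1 + 2 + 3 + 2 + 0 + 1 + 1 + 2 + 1 = 27
distinct = 351 − 27 = 324

324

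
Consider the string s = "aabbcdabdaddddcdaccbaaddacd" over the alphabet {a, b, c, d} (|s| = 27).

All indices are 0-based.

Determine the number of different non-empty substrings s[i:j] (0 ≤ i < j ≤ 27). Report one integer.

339

rank | idx | suffix
   0 |   0 | aabbcdabdaddddcdaccbaaddacd
   1 |  20 | aaddacd
   2 |   1 | abbcdabdaddddcdaccbaaddacd
   3 |   6 | abdaddddcdaccbaaddacd
   4 |  16 | accbaaddacd
   5 |  24 | acd
   6 |  21 | addacd
   7 |   9 | addddcdaccbaaddacd
   8 |  19 | baaddacd
   9 |   2 | bbcdabdaddddcdaccbaaddacd
  10 |   3 | bcdabdaddddcdaccbaaddacd
  11 |   7 | bdaddddcdaccbaaddacd
  12 |  18 | cbaaddacd
  13 |  17 | ccbaaddacd
  14 |  25 | cd
  15 |   4 | cdabdaddddcdaccbaaddacd
  16 |  14 | cdaccbaaddacd
  17 |  26 | d
  18 |   5 | dabdaddddcdaccbaaddacd
  19 |  15 | daccbaaddacd
  20 |  23 | dacd
  21 |   8 | daddddcdaccbaaddacd
  22 |  13 | dcdaccbaaddacd
  23 |  22 | ddacd
  24 |  12 | ddcdaccbaaddacd
  25 |  11 | dddcdaccbaaddacd
  26 |  10 | ddddcdaccbaaddacd

SA = [0, 20, 1, 6, 16, 24, 21, 9, 19, 2, 3, 7, 18, 17, 25, 4, 14, 26, 5, 15, 23, 8, 13, 22, 12, 11, 10]
[i] adj suffixes → lcp
  [1] 0/20 → 2 ('aa')
  [2] 20/1 → 1 ('a')
  [3] 1/6 → 2 ('ab')
  [4] 6/16 → 1 ('a')
  [5] 16/24 → 2 ('ac')
  [6] 24/21 → 1 ('a')
  [7] 21/9 → 3 ('add')
  [8] 9/19 → 0 ('')
  [9] 19/2 → 1 ('b')
  [10] 2/3 → 1 ('b')
  [11] 3/7 → 1 ('b')
  [12] 7/18 → 0 ('')
  [13] 18/17 → 1 ('c')
  [14] 17/25 → 1 ('c')
  [15] 25/4 → 2 ('cd')
  [16] 4/14 → 3 ('cda')
  [17] 14/26 → 0 ('')
  [18] 26/5 → 1 ('d')
  [19] 5/15 → 2 ('da')
  [20] 15/23 → 3 ('dac')
  [21] 23/8 → 2 ('da')
  [22] 8/13 → 1 ('d')
  [23] 13/22 → 1 ('d')
  [24] 22/12 → 2 ('dd')
  [25] 12/11 → 2 ('dd')
  [26] 11/10 → 3 ('ddd')

n(n+1)/2 = 27·28/2 = 378
Σ LCP = 0 + 2 + 1 + 2 + 1 + 2 + 1 + 3 + 0 + 1 + 1 + 1 + 0 + 1 + 1 + 2 + 3 + 0 + 1 + 2 + 3 + 2 + 1 + 1 + 2 + 2 + 3 = 39
distinct = 378 − 39 = 339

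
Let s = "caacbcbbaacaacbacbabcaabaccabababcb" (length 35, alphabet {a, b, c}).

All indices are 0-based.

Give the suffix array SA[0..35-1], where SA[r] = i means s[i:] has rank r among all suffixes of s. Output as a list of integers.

rank→(start, suffix):
  0 → (21, 'aabaccabababcb')
  1 → (8, 'aacaacbacbabcaabaccabababcb')
  2 → (11, 'aacbacbabcaabaccabababcb')
  3 → (1, 'aacbcbbaacaacbacbabcaabaccabababcb')
  4 → (27, 'abababcb')
  5 → (29, 'ababcb')
  6 → (22, 'abaccabababcb')
  7 → (18, 'abcaabaccabababcb')
  8 → (31, 'abcb')
  9 → (9, 'acaacbacbabcaabaccabababcb')
  10 → (15, 'acbabcaabaccabababcb')
  11 → (12, 'acbacbabcaabaccabababcb')
  12 → (2, 'acbcbbaacaacbacbabcaabaccabababcb')
  13 → (24, 'accabababcb')
  14 → (34, 'b')
  15 → (7, 'baacaacbacbabcaabaccabababcb')
  16 → (28, 'bababcb')
  17 → (17, 'babcaabaccabababcb')
  18 → (30, 'babcb')
  19 → (14, 'bacbabcaabaccabababcb')
  20 → (23, 'baccabababcb')
  21 → (6, 'bbaacaacbacbabcaabaccabababcb')
  22 → (19, 'bcaabaccabababcb')
  23 → (32, 'bcb')
  24 → (4, 'bcbbaacaacbacbabcaabaccabababcb')
  25 → (20, 'caabaccabababcb')
  26 → (10, 'caacbacbabcaabaccabababcb')
  27 → (0, 'caacbcbbaacaacbacbabcaabaccabababcb')
  28 → (26, 'cabababcb')
  29 → (33, 'cb')
  30 → (16, 'cbabcaabaccabababcb')
  31 → (13, 'cbacbabcaabaccabababcb')
  32 → (5, 'cbbaacaacbacbabcaabaccabababcb')
  33 → (3, 'cbcbbaacaacbacbabcaabaccabababcb')
  34 → (25, 'ccabababcb')

[21, 8, 11, 1, 27, 29, 22, 18, 31, 9, 15, 12, 2, 24, 34, 7, 28, 17, 30, 14, 23, 6, 19, 32, 4, 20, 10, 0, 26, 33, 16, 13, 5, 3, 25]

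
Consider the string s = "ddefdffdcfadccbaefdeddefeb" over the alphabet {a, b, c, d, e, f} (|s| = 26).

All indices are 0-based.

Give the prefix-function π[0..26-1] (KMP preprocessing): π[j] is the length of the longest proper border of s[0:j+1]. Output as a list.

π[0] = 0
j=1 s[j]='d': π[1]=1 (border 'd')
j=2 s[j]='e': k: 1→0; π[2]=0 (border '')
j=3 s[j]='f': π[3]=0 (border '')
j=4 s[j]='d': π[4]=1 (border 'd')
j=5 s[j]='f': k: 1→0; π[5]=0 (border '')
j=6 s[j]='f': π[6]=0 (border '')
j=7 s[j]='d': π[7]=1 (border 'd')
j=8 s[j]='c': k: 1→0; π[8]=0 (border '')
j=9 s[j]='f': π[9]=0 (border '')
j=10 s[j]='a': π[10]=0 (border '')
j=11 s[j]='d': π[11]=1 (border 'd')
j=12 s[j]='c': k: 1→0; π[12]=0 (border '')
j=13 s[j]='c': π[13]=0 (border '')
j=14 s[j]='b': π[14]=0 (border '')
j=15 s[j]='a': π[15]=0 (border '')
j=16 s[j]='e': π[16]=0 (border '')
j=17 s[j]='f': π[17]=0 (border '')
j=18 s[j]='d': π[18]=1 (border 'd')
j=19 s[j]='e': k: 1→0; π[19]=0 (border '')
j=20 s[j]='d': π[20]=1 (border 'd')
j=21 s[j]='d': π[21]=2 (border 'dd')
j=22 s[j]='e': π[22]=3 (border 'dde')
j=23 s[j]='f': π[23]=4 (border 'ddef')
j=24 s[j]='e': k: 4→0; π[24]=0 (border '')
j=25 s[j]='b': π[25]=0 (border '')

[0, 1, 0, 0, 1, 0, 0, 1, 0, 0, 0, 1, 0, 0, 0, 0, 0, 0, 1, 0, 1, 2, 3, 4, 0, 0]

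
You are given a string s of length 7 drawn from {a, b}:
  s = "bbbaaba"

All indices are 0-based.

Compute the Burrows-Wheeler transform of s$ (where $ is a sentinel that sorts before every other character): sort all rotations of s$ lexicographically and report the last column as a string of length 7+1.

abbaabb$

rank  rotation  last
    0  $bbbaaba  a
    1  a$bbbaab  b
    2  aaba$bbb  b
    3  aba$bbba  a
    4  ba$bbbaa  a
    5  baaba$bb  b
    6  bbaaba$b  b
    7  bbbaaba$  $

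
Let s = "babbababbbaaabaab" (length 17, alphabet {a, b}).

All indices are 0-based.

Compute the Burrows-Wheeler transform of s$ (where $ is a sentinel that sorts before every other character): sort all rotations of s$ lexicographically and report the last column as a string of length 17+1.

rank  rotation            last
    0  $babbababbbaaabaab  b
    1  aaabaab$babbababbb  b
    2  aab$babbababbbaaab  b
    3  aabaab$babbababbba  a
    4  ab$babbababbbaaaba  a
    5  abaab$babbababbbaa  a
    6  ababbbaaabaab$babb  b
    7  abbababbbaaabaab$b  b
    8  abbbaaabaab$babbab  b
    9  b$babbababbbaaabaa  a
   10  baaabaab$babbababb  b
   11  baab$babbababbbaaa  a
   12  bababbbaaabaab$bab  b
   13  babbababbbaaabaab$  $
   14  babbbaaabaab$babba  a
   15  bbaaabaab$babbabab  b
   16  bbababbbaaabaab$ba  a
   17  bbbaaabaab$babbaba  a

bbbaaabbbabab$abaa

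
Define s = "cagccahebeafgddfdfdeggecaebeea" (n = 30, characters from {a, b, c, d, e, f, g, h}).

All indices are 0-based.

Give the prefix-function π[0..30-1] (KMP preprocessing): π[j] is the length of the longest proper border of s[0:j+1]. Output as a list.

π[0] = 0
j=1 s[j]='a': π[1]=0 (border '')
j=2 s[j]='g': π[2]=0 (border '')
j=3 s[j]='c': π[3]=1 (border 'c')
j=4 s[j]='c': k: 1→0; π[4]=1 (border 'c')
j=5 s[j]='a': π[5]=2 (border 'ca')
j=6 s[j]='h': k: 2→0; π[6]=0 (border '')
j=7 s[j]='e': π[7]=0 (border '')
j=8 s[j]='b': π[8]=0 (border '')
j=9 s[j]='e': π[9]=0 (border '')
j=10 s[j]='a': π[10]=0 (border '')
j=11 s[j]='f': π[11]=0 (border '')
j=12 s[j]='g': π[12]=0 (border '')
j=13 s[j]='d': π[13]=0 (border '')
j=14 s[j]='d': π[14]=0 (border '')
j=15 s[j]='f': π[15]=0 (border '')
j=16 s[j]='d': π[16]=0 (border '')
j=17 s[j]='f': π[17]=0 (border '')
j=18 s[j]='d': π[18]=0 (border '')
j=19 s[j]='e': π[19]=0 (border '')
j=20 s[j]='g': π[20]=0 (border '')
j=21 s[j]='g': π[21]=0 (border '')
j=22 s[j]='e': π[22]=0 (border '')
j=23 s[j]='c': π[23]=1 (border 'c')
j=24 s[j]='a': π[24]=2 (border 'ca')
j=25 s[j]='e': k: 2→0; π[25]=0 (border '')
j=26 s[j]='b': π[26]=0 (border '')
j=27 s[j]='e': π[27]=0 (border '')
j=28 s[j]='e': π[28]=0 (border '')
j=29 s[j]='a': π[29]=0 (border '')

[0, 0, 0, 1, 1, 2, 0, 0, 0, 0, 0, 0, 0, 0, 0, 0, 0, 0, 0, 0, 0, 0, 0, 1, 2, 0, 0, 0, 0, 0]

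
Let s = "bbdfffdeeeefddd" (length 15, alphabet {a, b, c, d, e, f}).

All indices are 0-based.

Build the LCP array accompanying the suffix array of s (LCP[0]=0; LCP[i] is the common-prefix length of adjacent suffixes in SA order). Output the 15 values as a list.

rank→(start, suffix):
  0 → (0, 'bbdfffdeeeefddd')
  1 → (1, 'bdfffdeeeefddd')
  2 → (14, 'd')
  3 → (13, 'dd')
  4 → (12, 'ddd')
  5 → (6, 'deeeefddd')
  6 → (2, 'dfffdeeeefddd')
  7 → (7, 'eeeefddd')
  8 → (8, 'eeefddd')
  9 → (9, 'eefddd')
  10 → (10, 'efddd')
  11 → (11, 'fddd')
  12 → (5, 'fdeeeefddd')
  13 → (4, 'ffdeeeefddd')
  14 → (3, 'fffdeeeefddd')

SA = [0, 1, 14, 13, 12, 6, 2, 7, 8, 9, 10, 11, 5, 4, 3]
i: (SA[i-1],SA[i]) lcp shared
  1: (0,1) 1 'b'
  2: (1,14) 0 ''
  3: (14,13) 1 'd'
  4: (13,12) 2 'dd'
  5: (12,6) 1 'd'
  6: (6,2) 1 'd'
  7: (2,7) 0 ''
  8: (7,8) 3 'eee'
  9: (8,9) 2 'ee'
  10: (9,10) 1 'e'
  11: (10,11) 0 ''
  12: (11,5) 2 'fd'
  13: (5,4) 1 'f'
  14: (4,3) 2 'ff'

[0, 1, 0, 1, 2, 1, 1, 0, 3, 2, 1, 0, 2, 1, 2]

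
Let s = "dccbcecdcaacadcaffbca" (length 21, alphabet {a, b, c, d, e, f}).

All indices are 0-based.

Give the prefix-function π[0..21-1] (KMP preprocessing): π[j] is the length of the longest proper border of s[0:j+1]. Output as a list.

π[0] = 0
j=1 s[j]='c': π[1]=0 (border '')
j=2 s[j]='c': π[2]=0 (border '')
j=3 s[j]='b': π[3]=0 (border '')
j=4 s[j]='c': π[4]=0 (border '')
j=5 s[j]='e': π[5]=0 (border '')
j=6 s[j]='c': π[6]=0 (border '')
j=7 s[j]='d': π[7]=1 (border 'd')
j=8 s[j]='c': π[8]=2 (border 'dc')
j=9 s[j]='a': k: 2→0; π[9]=0 (border '')
j=10 s[j]='a': π[10]=0 (border '')
j=11 s[j]='c': π[11]=0 (border '')
j=12 s[j]='a': π[12]=0 (border '')
j=13 s[j]='d': π[13]=1 (border 'd')
j=14 s[j]='c': π[14]=2 (border 'dc')
j=15 s[j]='a': k: 2→0; π[15]=0 (border '')
j=16 s[j]='f': π[16]=0 (border '')
j=17 s[j]='f': π[17]=0 (border '')
j=18 s[j]='b': π[18]=0 (border '')
j=19 s[j]='c': π[19]=0 (border '')
j=20 s[j]='a': π[20]=0 (border '')

[0, 0, 0, 0, 0, 0, 0, 1, 2, 0, 0, 0, 0, 1, 2, 0, 0, 0, 0, 0, 0]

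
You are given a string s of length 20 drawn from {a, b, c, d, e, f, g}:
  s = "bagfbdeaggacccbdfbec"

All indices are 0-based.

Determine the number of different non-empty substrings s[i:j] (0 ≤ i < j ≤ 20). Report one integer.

193

rank | idx | suffix
   0 |  10 | acccbdfbec
   1 |   1 | agfbdeaggacccbdfbec
   2 |   7 | aggacccbdfbec
   3 |   0 | bagfbdeaggacccbdfbec
   4 |   4 | bdeaggacccbdfbec
   5 |  14 | bdfbec
   6 |  17 | bec
   7 |  19 | c
   8 |  13 | cbdfbec
   9 |  12 | ccbdfbec
  10 |  11 | cccbdfbec
  11 |   5 | deaggacccbdfbec
  12 |  15 | dfbec
  13 |   6 | eaggacccbdfbec
  14 |  18 | ec
  15 |   3 | fbdeaggacccbdfbec
  16 |  16 | fbec
  17 |   9 | gacccbdfbec
  18 |   2 | gfbdeaggacccbdfbec
  19 |   8 | ggacccbdfbec

SA = [10, 1, 7, 0, 4, 14, 17, 19, 13, 12, 11, 5, 15, 6, 18, 3, 16, 9, 2, 8]
i: (SA[i-1],SA[i]) lcp shared
  1: (10,1) 1 'a'
  2: (1,7) 2 'ag'
  3: (7,0) 0 ''
  4: (0,4) 1 'b'
  5: (4,14) 2 'bd'
  6: (14,17) 1 'b'
  7: (17,19) 0 ''
  8: (19,13) 1 'c'
  9: (13,12) 1 'c'
  10: (12,11) 2 'cc'
  11: (11,5) 0 ''
  12: (5,15) 1 'd'
  13: (15,6) 0 ''
  14: (6,18) 1 'e'
  15: (18,3) 0 ''
  16: (3,16) 2 'fb'
  17: (16,9) 0 ''
  18: (9,2) 1 'g'
  19: (2,8) 1 'g'

n(n+1)/2 = 20·21/2 = 210
Σ LCP = 0 + 1 + 2 + 0 + 1 + 2 + 1 + 0 + 1 + 1 + 2 + 0 + 1 + 0 + 1 + 0 + 2 + 0 + 1 + 1 = 17
distinct = 210 − 17 = 193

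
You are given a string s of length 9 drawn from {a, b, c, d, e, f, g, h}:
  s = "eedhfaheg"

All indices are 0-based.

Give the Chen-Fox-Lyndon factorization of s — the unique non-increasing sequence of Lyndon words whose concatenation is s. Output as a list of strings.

emit factor 1: 'e' (i=0, period=1)
emit factor 2: 'e' (i=1, period=1)
emit factor 3: 'dhf' (i=2, period=3)
emit factor 4: 'aheg' (i=5, period=4)

["e", "e", "dhf", "aheg"]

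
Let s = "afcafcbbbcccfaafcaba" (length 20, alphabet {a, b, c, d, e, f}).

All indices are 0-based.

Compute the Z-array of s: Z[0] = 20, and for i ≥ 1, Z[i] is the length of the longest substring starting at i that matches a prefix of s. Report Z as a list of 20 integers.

[20, 0, 0, 3, 0, 0, 0, 0, 0, 0, 0, 0, 0, 1, 4, 0, 0, 1, 0, 1]

Z[0]=20
i=1: i≥r, start 0; Z[1]=0
i=2: i≥r, start 0; Z[2]=0
i=3: i≥r, start 0; Z[3]=3 grow→box=[3,6)
i=4: min(r-i=2, Z[1]=0)=0; Z[4]=0
i=5: min(r-i=1, Z[2]=0)=0; Z[5]=0
i=6: i≥r, start 0; Z[6]=0
i=7: i≥r, start 0; Z[7]=0
i=8: i≥r, start 0; Z[8]=0
i=9: i≥r, start 0; Z[9]=0
i=10: i≥r, start 0; Z[10]=0
i=11: i≥r, start 0; Z[11]=0
i=12: i≥r, start 0; Z[12]=0
i=13: i≥r, start 0; Z[13]=1 grow→box=[13,14)
i=14: i≥r, start 0; Z[14]=4 grow→box=[14,18)
i=15: min(r-i=3, Z[1]=0)=0; Z[15]=0
i=16: min(r-i=2, Z[2]=0)=0; Z[16]=0
i=17: min(r-i=1, Z[3]=3)=1; Z[17]=1
i=18: i≥r, start 0; Z[18]=0
i=19: i≥r, start 0; Z[19]=1 grow→box=[19,20)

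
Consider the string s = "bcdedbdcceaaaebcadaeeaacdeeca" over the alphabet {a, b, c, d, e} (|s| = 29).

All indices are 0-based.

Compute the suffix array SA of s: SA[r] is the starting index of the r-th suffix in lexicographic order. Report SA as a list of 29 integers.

rank | idx | suffix
   0 |  28 | a
   1 |  10 | aaaebcadaeeaacdeeca
   2 |  21 | aacdeeca
   3 |  11 | aaebcadaeeaacdeeca
   4 |  22 | acdeeca
   5 |  16 | adaeeaacdeeca
   6 |  12 | aebcadaeeaacdeeca
   7 |  18 | aeeaacdeeca
   8 |  14 | bcadaeeaacdeeca
   9 |   0 | bcdedbdcceaaaebcadaeeaacdeeca
  10 |   5 | bdcceaaaebcadaeeaacdeeca
  11 |  27 | ca
  12 |  15 | cadaeeaacdeeca
  13 |   7 | cceaaaebcadaeeaacdeeca
  14 |   1 | cdedbdcceaaaebcadaeeaacdeeca
  15 |  23 | cdeeca
  16 |   8 | ceaaaebcadaeeaacdeeca
  17 |  17 | daeeaacdeeca
  18 |   4 | dbdcceaaaebcadaeeaacdeeca
  19 |   6 | dcceaaaebcadaeeaacdeeca
  20 |   2 | dedbdcceaaaebcadaeeaacdeeca
  21 |  24 | deeca
  22 |   9 | eaaaebcadaeeaacdeeca
  23 |  20 | eaacdeeca
  24 |  13 | ebcadaeeaacdeeca
  25 |  26 | eca
  26 |   3 | edbdcceaaaebcadaeeaacdeeca
  27 |  19 | eeaacdeeca
  28 |  25 | eeca

[28, 10, 21, 11, 22, 16, 12, 18, 14, 0, 5, 27, 15, 7, 1, 23, 8, 17, 4, 6, 2, 24, 9, 20, 13, 26, 3, 19, 25]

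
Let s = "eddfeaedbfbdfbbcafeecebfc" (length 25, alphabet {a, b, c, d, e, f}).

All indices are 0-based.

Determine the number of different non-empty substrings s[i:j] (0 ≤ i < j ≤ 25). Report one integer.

rank | idx | suffix
   0 |   5 | aedbfbdfbbcafeecebfc
   1 |  16 | afeecebfc
   2 |  13 | bbcafeecebfc
   3 |  14 | bcafeecebfc
   4 |  10 | bdfbbcafeecebfc
   5 |   8 | bfbdfbbcafeecebfc
   6 |  22 | bfc
   7 |  24 | c
   8 |  15 | cafeecebfc
   9 |  20 | cebfc
  10 |   7 | dbfbdfbbcafeecebfc
  11 |   1 | ddfeaedbfbdfbbcafeecebfc
  12 |  11 | dfbbcafeecebfc
  13 |   2 | dfeaedbfbdfbbcafeecebfc
  14 |   4 | eaedbfbdfbbcafeecebfc
  15 |  21 | ebfc
  16 |  19 | ecebfc
  17 |   6 | edbfbdfbbcafeecebfc
  18 |   0 | eddfeaedbfbdfbbcafeecebfc
  19 |  18 | eecebfc
  20 |  12 | fbbcafeecebfc
  21 |   9 | fbdfbbcafeecebfc
  22 |  23 | fc
  23 |   3 | feaedbfbdfbbcafeecebfc
  24 |  17 | feecebfc

SA = [5, 16, 13, 14, 10, 8, 22, 24, 15, 20, 7, 1, 11, 2, 4, 21, 19, 6, 0, 18, 12, 9, 23, 3, 17]
rank  pair      lcp
   1  s[5:],s[16:]  1  'a'
   2  s[16:],s[13:]  0  ''
   3  s[13:],s[14:]  1  'b'
   4  s[14:],s[10:]  1  'b'
   5  s[10:],s[8:]  1  'b'
   6  s[8:],s[22:]  2  'bf'
   7  s[22:],s[24:]  0  ''
   8  s[24:],s[15:]  1  'c'
   9  s[15:],s[20:]  1  'c'
  10  s[20:],s[7:]  0  ''
  11  s[7:],s[1:]  1  'd'
  12  s[1:],s[11:]  1  'd'
  13  s[11:],s[2:]  2  'df'
  14  s[2:],s[4:]  0  ''
  15  s[4:],s[21:]  1  'e'
  16  s[21:],s[19:]  1  'e'
  17  s[19:],s[6:]  1  'e'
  18  s[6:],s[0:]  2  'ed'
  19  s[0:],s[18:]  1  'e'
  20  s[18:],s[12:]  0  ''
  21  s[12:],s[9:]  2  'fb'
  22  s[9:],s[23:]  1  'f'
  23  s[23:],s[3:]  1  'f'
  24  s[3:],s[17:]  2  'fe'

n(n+1)/2 = 25·26/2 = 325
Σ LCP = 0 + 1 + 0 + 1 + 1 + 1 + 2 + 0 + 1 + 1 + 0 + 1 + 1 + 2 + 0 + 1 + 1 + 1 + 2 + 1 + 0 + 2 + 1 + 1 + 2 = 24
distinct = 325 − 24 = 301

301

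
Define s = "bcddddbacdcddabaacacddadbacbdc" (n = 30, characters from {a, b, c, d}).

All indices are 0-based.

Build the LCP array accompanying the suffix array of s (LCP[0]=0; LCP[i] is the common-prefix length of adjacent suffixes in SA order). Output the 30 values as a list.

sorted suffixes:
  #0 SA[0]=15  'aacacddadbacbdc'
  #1 SA[1]=13  'abaacacddadbacbdc'
  #2 SA[2]=16  'acacddadbacbdc'
  #3 SA[3]=25  'acbdc'
  #4 SA[4]=7  'acdcddabaacacddadbacbdc'
  #5 SA[5]=18  'acddadbacbdc'
  #6 SA[6]=22  'adbacbdc'
  #7 SA[7]=14  'baacacddadbacbdc'
  #8 SA[8]=24  'bacbdc'
  #9 SA[9]=6  'bacdcddabaacacddadbacbdc'
  #10 SA[10]=0  'bcddddbacdcddabaacacddadbacbdc'
  #11 SA[11]=27  'bdc'
  #12 SA[12]=29  'c'
  #13 SA[13]=17  'cacddadbacbdc'
  #14 SA[14]=26  'cbdc'
  #15 SA[15]=8  'cdcddabaacacddadbacbdc'
  #16 SA[16]=10  'cddabaacacddadbacbdc'
  #17 SA[17]=19  'cddadbacbdc'
  #18 SA[18]=1  'cddddbacdcddabaacacddadbacbdc'
  #19 SA[19]=12  'dabaacacddadbacbdc'
  #20 SA[20]=21  'dadbacbdc'
  #21 SA[21]=23  'dbacbdc'
  #22 SA[22]=5  'dbacdcddabaacacddadbacbdc'
  #23 SA[23]=28  'dc'
  #24 SA[24]=9  'dcddabaacacddadbacbdc'
  #25 SA[25]=11  'ddabaacacddadbacbdc'
  #26 SA[26]=20  'ddadbacbdc'
  #27 SA[27]=4  'ddbacdcddabaacacddadbacbdc'
  #28 SA[28]=3  'dddbacdcddabaacacddadbacbdc'
  #29 SA[29]=2  'ddddbacdcddabaacacddadbacbdc'

SA = [15, 13, 16, 25, 7, 18, 22, 14, 24, 6, 0, 27, 29, 17, 26, 8, 10, 19, 1, 12, 21, 23, 5, 28, 9, 11, 20, 4, 3, 2]
i: (SA[i-1],SA[i]) lcp shared
  1: (15,13) 1 'a'
  2: (13,16) 1 'a'
  3: (16,25) 2 'ac'
  4: (25,7) 2 'ac'
  5: (7,18) 3 'acd'
  6: (18,22) 1 'a'
  7: (22,14) 0 ''
  8: (14,24) 2 'ba'
  9: (24,6) 3 'bac'
  10: (6,0) 1 'b'
  11: (0,27) 1 'b'
  12: (27,29) 0 ''
  13: (29,17) 1 'c'
  14: (17,26) 1 'c'
  15: (26,8) 1 'c'
  16: (8,10) 2 'cd'
  17: (10,19) 4 'cdda'
  18: (19,1) 3 'cdd'
  19: (1,12) 0 ''
  20: (12,21) 2 'da'
  21: (21,23) 1 'd'
  22: (23,5) 4 'dbac'
  23: (5,28) 1 'd'
  24: (28,9) 2 'dc'
  25: (9,11) 1 'd'
  26: (11,20) 3 'dda'
  27: (20,4) 2 'dd'
  28: (4,3) 2 'dd'
  29: (3,2) 3 'ddd'

[0, 1, 1, 2, 2, 3, 1, 0, 2, 3, 1, 1, 0, 1, 1, 1, 2, 4, 3, 0, 2, 1, 4, 1, 2, 1, 3, 2, 2, 3]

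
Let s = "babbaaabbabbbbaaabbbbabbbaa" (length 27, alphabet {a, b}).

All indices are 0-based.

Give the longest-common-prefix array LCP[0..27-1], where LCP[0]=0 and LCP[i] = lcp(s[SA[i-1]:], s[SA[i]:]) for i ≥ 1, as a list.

[0, 1, 2, 5, 2, 4, 1, 4, 3, 4, 6, 0, 3, 6, 2, 4, 5, 1, 4, 7, 3, 6, 2, 5, 4, 3, 5]

sorted suffixes:
  #0 SA[0]=26  'a'
  #1 SA[1]=25  'aa'
  #2 SA[2]=4  'aaabbabbbbaaabbbbabbbaa'
  #3 SA[3]=14  'aaabbbbabbbaa'
  #4 SA[4]=5  'aabbabbbbaaabbbbabbbaa'
  #5 SA[5]=15  'aabbbbabbbaa'
  #6 SA[6]=1  'abbaaabbabbbbaaabbbbabbbaa'
  #7 SA[7]=6  'abbabbbbaaabbbbabbbaa'
  #8 SA[8]=21  'abbbaa'
  #9 SA[9]=9  'abbbbaaabbbbabbbaa'
  #10 SA[10]=16  'abbbbabbbaa'
  #11 SA[11]=24  'baa'
  #12 SA[12]=3  'baaabbabbbbaaabbbbabbbaa'
  #13 SA[13]=13  'baaabbbbabbbaa'
  #14 SA[14]=0  'babbaaabbabbbbaaabbbbabbbaa'
  #15 SA[15]=20  'babbbaa'
  #16 SA[16]=8  'babbbbaaabbbbabbbaa'
  #17 SA[17]=23  'bbaa'
  #18 SA[18]=2  'bbaaabbabbbbaaabbbbabbbaa'
  #19 SA[19]=12  'bbaaabbbbabbbaa'
  #20 SA[20]=19  'bbabbbaa'
  #21 SA[21]=7  'bbabbbbaaabbbbabbbaa'
  #22 SA[22]=22  'bbbaa'
  #23 SA[23]=11  'bbbaaabbbbabbbaa'
  #24 SA[24]=18  'bbbabbbaa'
  #25 SA[25]=10  'bbbbaaabbbbabbbaa'
  #26 SA[26]=17  'bbbbabbbaa'

SA = [26, 25, 4, 14, 5, 15, 1, 6, 21, 9, 16, 24, 3, 13, 0, 20, 8, 23, 2, 12, 19, 7, 22, 11, 18, 10, 17]
rank  pair      lcp
   1  s[26:],s[25:]  1  'a'
   2  s[25:],s[4:]  2  'aa'
   3  s[4:],s[14:]  5  'aaabb'
   4  s[14:],s[5:]  2  'aa'
   5  s[5:],s[15:]  4  'aabb'
   6  s[15:],s[1:]  1  'a'
   7  s[1:],s[6:]  4  'abba'
   8  s[6:],s[21:]  3  'abb'
   9  s[21:],s[9:]  4  'abbb'
  10  s[9:],s[16:]  6  'abbbba'
  11  s[16:],s[24:]  0  ''
  12  s[24:],s[3:]  3  'baa'
  13  s[3:],s[13:]  6  'baaabb'
  14  s[13:],s[0:]  2  'ba'
  15  s[0:],s[20:]  4  'babb'
  16  s[20:],s[8:]  5  'babbb'
  17  s[8:],s[23:]  1  'b'
  18  s[23:],s[2:]  4  'bbaa'
  19  s[2:],s[12:]  7  'bbaaabb'
  20  s[12:],s[19:]  3  'bba'
  21  s[19:],s[7:]  6  'bbabbb'
  22  s[7:],s[22:]  2  'bb'
  23  s[22:],s[11:]  5  'bbbaa'
  24  s[11:],s[18:]  4  'bbba'
  25  s[18:],s[10:]  3  'bbb'
  26  s[10:],s[17:]  5  'bbbba'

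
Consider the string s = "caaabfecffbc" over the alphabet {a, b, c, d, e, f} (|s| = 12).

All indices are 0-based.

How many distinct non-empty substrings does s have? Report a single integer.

70

rank | idx | suffix
   0 |   1 | aaabfecffbc
   1 |   2 | aabfecffbc
   2 |   3 | abfecffbc
   3 |  10 | bc
   4 |   4 | bfecffbc
   5 |  11 | c
   6 |   0 | caaabfecffbc
   7 |   7 | cffbc
   8 |   6 | ecffbc
   9 |   9 | fbc
  10 |   5 | fecffbc
  11 |   8 | ffbc

SA = [1, 2, 3, 10, 4, 11, 0, 7, 6, 9, 5, 8]
rank  pair      lcp
   1  s[1:],s[2:]  2  'aa'
   2  s[2:],s[3:]  1  'a'
   3  s[3:],s[10:]  0  ''
   4  s[10:],s[4:]  1  'b'
   5  s[4:],s[11:]  0  ''
   6  s[11:],s[0:]  1  'c'
   7  s[0:],s[7:]  1  'c'
   8  s[7:],s[6:]  0  ''
   9  s[6:],s[9:]  0  ''
  10  s[9:],s[5:]  1  'f'
  11  s[5:],s[8:]  1  'f'

n(n+1)/2 = 12·13/2 = 78
Σ LCP = 0 + 2 + 1 + 0 + 1 + 0 + 1 + 1 + 0 + 0 + 1 + 1 = 8
distinct = 78 − 8 = 70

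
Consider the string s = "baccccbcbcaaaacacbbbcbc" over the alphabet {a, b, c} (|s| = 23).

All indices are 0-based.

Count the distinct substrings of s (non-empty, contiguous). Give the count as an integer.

236

rank | idx | suffix
   0 |  10 | aaaacacbbbcbc
   1 |  11 | aaacacbbbcbc
   2 |  12 | aacacbbbcbc
   3 |  13 | acacbbbcbc
   4 |  15 | acbbbcbc
   5 |   1 | accccbcbcaaaacacbbbcbc
   6 |   0 | baccccbcbcaaaacacbbbcbc
   7 |  17 | bbbcbc
   8 |  18 | bbcbc
   9 |  21 | bc
  10 |   8 | bcaaaacacbbbcbc
  11 |  19 | bcbc
  12 |   6 | bcbcaaaacacbbbcbc
  13 |  22 | c
  14 |   9 | caaaacacbbbcbc
  15 |  14 | cacbbbcbc
  16 |  16 | cbbbcbc
  17 |  20 | cbc
  18 |   7 | cbcaaaacacbbbcbc
  19 |   5 | cbcbcaaaacacbbbcbc
  20 |   4 | ccbcbcaaaacacbbbcbc
  21 |   3 | cccbcbcaaaacacbbbcbc
  22 |   2 | ccccbcbcaaaacacbbbcbc

SA = [10, 11, 12, 13, 15, 1, 0, 17, 18, 21, 8, 19, 6, 22, 9, 14, 16, 20, 7, 5, 4, 3, 2]
i: (SA[i-1],SA[i]) lcp shared
  1: (10,11) 3 'aaa'
  2: (11,12) 2 'aa'
  3: (12,13) 1 'a'
  4: (13,15) 2 'ac'
  5: (15,1) 2 'ac'
  6: (1,0) 0 ''
  7: (0,17) 1 'b'
  8: (17,18) 2 'bb'
  9: (18,21) 1 'b'
  10: (21,8) 2 'bc'
  11: (8,19) 2 'bc'
  12: (19,6) 4 'bcbc'
  13: (6,22) 0 ''
  14: (22,9) 1 'c'
  15: (9,14) 2 'ca'
  16: (14,16) 1 'c'
  17: (16,20) 2 'cb'
  18: (20,7) 3 'cbc'
  19: (7,5) 3 'cbc'
  20: (5,4) 1 'c'
  21: (4,3) 2 'cc'
  22: (3,2) 3 'ccc'

n(n+1)/2 = 23·24/2 = 276
Σ LCP = 0 + 3 + 2 + 1 + 2 + 2 + 0 + 1 + 2 + 1 + 2 + 2 + 4 + 0 + 1 + 2 + 1 + 2 + 3 + 3 + 1 + 2 + 3 = 40
distinct = 276 − 40 = 236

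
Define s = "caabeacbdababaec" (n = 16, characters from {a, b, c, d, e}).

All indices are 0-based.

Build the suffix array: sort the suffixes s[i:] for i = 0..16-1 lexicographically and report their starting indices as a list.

[1, 9, 11, 2, 5, 13, 10, 12, 7, 3, 15, 0, 6, 8, 4, 14]

sorted suffixes:
  #0 SA[0]=1  'aabeacbdababaec'
  #1 SA[1]=9  'ababaec'
  #2 SA[2]=11  'abaec'
  #3 SA[3]=2  'abeacbdababaec'
  #4 SA[4]=5  'acbdababaec'
  #5 SA[5]=13  'aec'
  #6 SA[6]=10  'babaec'
  #7 SA[7]=12  'baec'
  #8 SA[8]=7  'bdababaec'
  #9 SA[9]=3  'beacbdababaec'
  #10 SA[10]=15  'c'
  #11 SA[11]=0  'caabeacbdababaec'
  #12 SA[12]=6  'cbdababaec'
  #13 SA[13]=8  'dababaec'
  #14 SA[14]=4  'eacbdababaec'
  #15 SA[15]=14  'ec'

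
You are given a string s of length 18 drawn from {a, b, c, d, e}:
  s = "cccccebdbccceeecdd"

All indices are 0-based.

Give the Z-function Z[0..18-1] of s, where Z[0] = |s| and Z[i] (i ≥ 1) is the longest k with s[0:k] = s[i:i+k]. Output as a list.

[18, 4, 3, 2, 1, 0, 0, 0, 0, 3, 2, 1, 0, 0, 0, 1, 0, 0]

Z[0]=18
i=1: i≥r, start 0; Z[1]=4 grow→box=[1,5)
i=2: min(r-i=3, Z[1]=4)=3; Z[2]=3
i=3: min(r-i=2, Z[2]=3)=2; Z[3]=2
i=4: min(r-i=1, Z[3]=2)=1; Z[4]=1
i=5: i≥r, start 0; Z[5]=0
i=6: i≥r, start 0; Z[6]=0
i=7: i≥r, start 0; Z[7]=0
i=8: i≥r, start 0; Z[8]=0
i=9: i≥r, start 0; Z[9]=3 grow→box=[9,12)
i=10: min(r-i=2, Z[1]=4)=2; Z[10]=2
i=11: min(r-i=1, Z[2]=3)=1; Z[11]=1
i=12: i≥r, start 0; Z[12]=0
i=13: i≥r, start 0; Z[13]=0
i=14: i≥r, start 0; Z[14]=0
i=15: i≥r, start 0; Z[15]=1 grow→box=[15,16)
i=16: i≥r, start 0; Z[16]=0
i=17: i≥r, start 0; Z[17]=0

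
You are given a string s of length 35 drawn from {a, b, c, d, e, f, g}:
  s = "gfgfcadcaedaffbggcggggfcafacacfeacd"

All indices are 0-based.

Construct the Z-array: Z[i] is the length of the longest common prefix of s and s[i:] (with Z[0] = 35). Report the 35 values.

Z[0]=35
i=1: fresh scan; Z[1]=0
i=2: fresh scan; Z[2]=2 scan→box=[2,4)
i=3: min(r-i=1, Z[1]=0)=0; Z[3]=0
i=4: fresh scan; Z[4]=0
i=5: fresh scan; Z[5]=0
i=6: fresh scan; Z[6]=0
i=7: fresh scan; Z[7]=0
i=8: fresh scan; Z[8]=0
i=9: fresh scan; Z[9]=0
i=10: fresh scan; Z[10]=0
i=11: fresh scan; Z[11]=0
i=12: fresh scan; Z[12]=0
i=13: fresh scan; Z[13]=0
i=14: fresh scan; Z[14]=0
i=15: fresh scan; Z[15]=1 scan→box=[15,16)
i=16: fresh scan; Z[16]=1 scan→box=[16,17)
i=17: fresh scan; Z[17]=0
i=18: fresh scan; Z[18]=1 scan→box=[18,19)
i=19: fresh scan; Z[19]=1 scan→box=[19,20)
i=20: fresh scan; Z[20]=1 scan→box=[20,21)
i=21: fresh scan; Z[21]=2 scan→box=[21,23)
i=22: min(r-i=1, Z[1]=0)=0; Z[22]=0
i=23: fresh scan; Z[23]=0
i=24: fresh scan; Z[24]=0
i=25: fresh scan; Z[25]=0
i=26: fresh scan; Z[26]=0
i=27: fresh scan; Z[27]=0
i=28: fresh scan; Z[28]=0
i=29: fresh scan; Z[29]=0
i=30: fresh scan; Z[30]=0
i=31: fresh scan; Z[31]=0
i=32: fresh scan; Z[32]=0
i=33: fresh scan; Z[33]=0
i=34: fresh scan; Z[34]=0

[35, 0, 2, 0, 0, 0, 0, 0, 0, 0, 0, 0, 0, 0, 0, 1, 1, 0, 1, 1, 1, 2, 0, 0, 0, 0, 0, 0, 0, 0, 0, 0, 0, 0, 0]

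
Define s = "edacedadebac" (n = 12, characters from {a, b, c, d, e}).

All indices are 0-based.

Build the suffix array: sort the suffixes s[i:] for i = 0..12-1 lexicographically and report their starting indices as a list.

[10, 2, 6, 9, 11, 3, 1, 5, 7, 8, 0, 4]

sorted suffixes:
  #0 SA[0]=10  'ac'
  #1 SA[1]=2  'acedadebac'
  #2 SA[2]=6  'adebac'
  #3 SA[3]=9  'bac'
  #4 SA[4]=11  'c'
  #5 SA[5]=3  'cedadebac'
  #6 SA[6]=1  'dacedadebac'
  #7 SA[7]=5  'dadebac'
  #8 SA[8]=7  'debac'
  #9 SA[9]=8  'ebac'
  #10 SA[10]=0  'edacedadebac'
  #11 SA[11]=4  'edadebac'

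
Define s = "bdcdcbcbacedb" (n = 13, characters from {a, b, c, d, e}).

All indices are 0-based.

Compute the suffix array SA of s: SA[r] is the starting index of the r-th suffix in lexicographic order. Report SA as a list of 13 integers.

[8, 12, 7, 5, 0, 6, 4, 2, 9, 11, 3, 1, 10]

sorted suffixes:
  #0 SA[0]=8  'acedb'
  #1 SA[1]=12  'b'
  #2 SA[2]=7  'bacedb'
  #3 SA[3]=5  'bcbacedb'
  #4 SA[4]=0  'bdcdcbcbacedb'
  #5 SA[5]=6  'cbacedb'
  #6 SA[6]=4  'cbcbacedb'
  #7 SA[7]=2  'cdcbcbacedb'
  #8 SA[8]=9  'cedb'
  #9 SA[9]=11  'db'
  #10 SA[10]=3  'dcbcbacedb'
  #11 SA[11]=1  'dcdcbcbacedb'
  #12 SA[12]=10  'edb'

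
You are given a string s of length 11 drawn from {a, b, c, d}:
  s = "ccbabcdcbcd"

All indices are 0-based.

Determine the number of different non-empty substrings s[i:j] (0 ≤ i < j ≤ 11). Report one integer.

sorted suffixes:
  #0 SA[0]=3  'abcdcbcd'
  #1 SA[1]=2  'babcdcbcd'
  #2 SA[2]=8  'bcd'
  #3 SA[3]=4  'bcdcbcd'
  #4 SA[4]=1  'cbabcdcbcd'
  #5 SA[5]=7  'cbcd'
  #6 SA[6]=0  'ccbabcdcbcd'
  #7 SA[7]=9  'cd'
  #8 SA[8]=5  'cdcbcd'
  #9 SA[9]=10  'd'
  #10 SA[10]=6  'dcbcd'

SA = [3, 2, 8, 4, 1, 7, 0, 9, 5, 10, 6]
i: (SA[i-1],SA[i]) lcp shared
  1: (3,2) 0 ''
  2: (2,8) 1 'b'
  3: (8,4) 3 'bcd'
  4: (4,1) 0 ''
  5: (1,7) 2 'cb'
  6: (7,0) 1 'c'
  7: (0,9) 1 'c'
  8: (9,5) 2 'cd'
  9: (5,10) 0 ''
  10: (10,6) 1 'd'

n(n+1)/2 = 11·12/2 = 66
Σ LCP = 0 + 0 + 1 + 3 + 0 + 2 + 1 + 1 + 2 + 0 + 1 = 11
distinct = 66 − 11 = 55

55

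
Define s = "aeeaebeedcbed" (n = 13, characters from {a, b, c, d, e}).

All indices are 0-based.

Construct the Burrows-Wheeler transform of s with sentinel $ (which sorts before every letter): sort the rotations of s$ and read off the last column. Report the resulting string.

de$cedeeeabeab

rank  rotation        last
    0  $aeeaebeedcbed  d
    1  aebeedcbed$aee  e
    2  aeeaebeedcbed$  $
    3  bed$aeeaebeedc  c
    4  beedcbed$aeeae  e
    5  cbed$aeeaebeed  d
    6  d$aeeaebeedcbe  e
    7  dcbed$aeeaebee  e
    8  eaebeedcbed$ae  e
    9  ebeedcbed$aeea  a
   10  ed$aeeaebeedcb  b
   11  edcbed$aeeaebe  e
   12  eeaebeedcbed$a  a
   13  eedcbed$aeeaeb  b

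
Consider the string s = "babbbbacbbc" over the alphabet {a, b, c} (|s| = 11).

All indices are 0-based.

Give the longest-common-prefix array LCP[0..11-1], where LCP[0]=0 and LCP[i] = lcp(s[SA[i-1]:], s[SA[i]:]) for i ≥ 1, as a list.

rank→(start, suffix):
  0 → (1, 'abbbbacbbc')
  1 → (6, 'acbbc')
  2 → (0, 'babbbbacbbc')
  3 → (5, 'bacbbc')
  4 → (4, 'bbacbbc')
  5 → (3, 'bbbacbbc')
  6 → (2, 'bbbbacbbc')
  7 → (8, 'bbc')
  8 → (9, 'bc')
  9 → (10, 'c')
  10 → (7, 'cbbc')

SA = [1, 6, 0, 5, 4, 3, 2, 8, 9, 10, 7]
rank  pair      lcp
   1  s[1:],s[6:]  1  'a'
   2  s[6:],s[0:]  0  ''
   3  s[0:],s[5:]  2  'ba'
   4  s[5:],s[4:]  1  'b'
   5  s[4:],s[3:]  2  'bb'
   6  s[3:],s[2:]  3  'bbb'
   7  s[2:],s[8:]  2  'bb'
   8  s[8:],s[9:]  1  'b'
   9  s[9:],s[10:]  0  ''
  10  s[10:],s[7:]  1  'c'

[0, 1, 0, 2, 1, 2, 3, 2, 1, 0, 1]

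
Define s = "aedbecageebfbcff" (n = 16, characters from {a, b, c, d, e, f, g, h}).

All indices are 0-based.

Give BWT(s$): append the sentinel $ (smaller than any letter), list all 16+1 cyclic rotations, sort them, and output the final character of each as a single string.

f$cfdeebeebagfbca

rank  rotation           last
    0  $aedbecageebfbcff  f
    1  aedbecageebfbcff$  $
    2  ageebfbcff$aedbec  c
    3  bcff$aedbecageebf  f
    4  becageebfbcff$aed  d
    5  bfbcff$aedbecagee  e
    6  cageebfbcff$aedbe  e
    7  cff$aedbecageebfb  b
    8  dbecageebfbcff$ae  e
    9  ebfbcff$aedbecage  e
   10  ecageebfbcff$aedb  b
   11  edbecageebfbcff$a  a
   12  eebfbcff$aedbecag  g
   13  f$aedbecageebfbcf  f
   14  fbcff$aedbecageeb  b
   15  ff$aedbecageebfbc  c
   16  geebfbcff$aedbeca  a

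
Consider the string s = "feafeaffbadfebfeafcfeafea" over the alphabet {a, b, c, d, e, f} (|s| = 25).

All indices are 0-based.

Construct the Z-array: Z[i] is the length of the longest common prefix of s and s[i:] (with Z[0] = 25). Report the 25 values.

Z[0]=25
i=1: i≥r, start 0; Z[1]=0
i=2: i≥r, start 0; Z[2]=0
i=3: i≥r, start 0; Z[3]=4 grow→box=[3,7)
i=4: min(r-i=3, Z[1]=0)=0; Z[4]=0
i=5: min(r-i=2, Z[2]=0)=0; Z[5]=0
i=6: min(r-i=1, Z[3]=4)=1; Z[6]=1
i=7: i≥r, start 0; Z[7]=1 grow→box=[7,8)
i=8: i≥r, start 0; Z[8]=0
i=9: i≥r, start 0; Z[9]=0
i=10: i≥r, start 0; Z[10]=0
i=11: i≥r, start 0; Z[11]=2 grow→box=[11,13)
i=12: min(r-i=1, Z[1]=0)=0; Z[12]=0
i=13: i≥r, start 0; Z[13]=0
i=14: i≥r, start 0; Z[14]=4 grow→box=[14,18)
i=15: min(r-i=3, Z[1]=0)=0; Z[15]=0
i=16: min(r-i=2, Z[2]=0)=0; Z[16]=0
i=17: min(r-i=1, Z[3]=4)=1; Z[17]=1
i=18: i≥r, start 0; Z[18]=0
i=19: i≥r, start 0; Z[19]=6 grow→box=[19,25)
i=20: min(r-i=5, Z[1]=0)=0; Z[20]=0
i=21: min(r-i=4, Z[2]=0)=0; Z[21]=0
i=22: min(r-i=3, Z[3]=4)=3; Z[22]=3
i=23: min(r-i=2, Z[4]=0)=0; Z[23]=0
i=24: min(r-i=1, Z[5]=0)=0; Z[24]=0

[25, 0, 0, 4, 0, 0, 1, 1, 0, 0, 0, 2, 0, 0, 4, 0, 0, 1, 0, 6, 0, 0, 3, 0, 0]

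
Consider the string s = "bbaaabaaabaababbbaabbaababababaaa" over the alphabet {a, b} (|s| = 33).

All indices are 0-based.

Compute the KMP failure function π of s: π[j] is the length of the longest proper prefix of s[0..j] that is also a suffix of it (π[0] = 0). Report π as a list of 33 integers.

π[0] = 0
j=1 s[j]='b': π[1]=1 (border 'b')
j=2 s[j]='a': k: 1→0; π[2]=0 (border '')
j=3 s[j]='a': π[3]=0 (border '')
j=4 s[j]='a': π[4]=0 (border '')
j=5 s[j]='b': π[5]=1 (border 'b')
j=6 s[j]='a': k: 1→0; π[6]=0 (border '')
j=7 s[j]='a': π[7]=0 (border '')
j=8 s[j]='a': π[8]=0 (border '')
j=9 s[j]='b': π[9]=1 (border 'b')
j=10 s[j]='a': k: 1→0; π[10]=0 (border '')
j=11 s[j]='a': π[11]=0 (border '')
j=12 s[j]='b': π[12]=1 (border 'b')
j=13 s[j]='a': k: 1→0; π[13]=0 (border '')
j=14 s[j]='b': π[14]=1 (border 'b')
j=15 s[j]='b': π[15]=2 (border 'bb')
j=16 s[j]='b': k: 2→1; π[16]=2 (border 'bb')
j=17 s[j]='a': π[17]=3 (border 'bba')
j=18 s[j]='a': π[18]=4 (border 'bbaa')
j=19 s[j]='b': k: 4→0; π[19]=1 (border 'b')
j=20 s[j]='b': π[20]=2 (border 'bb')
j=21 s[j]='a': π[21]=3 (border 'bba')
j=22 s[j]='a': π[22]=4 (border 'bbaa')
j=23 s[j]='b': k: 4→0; π[23]=1 (border 'b')
j=24 s[j]='a': k: 1→0; π[24]=0 (border '')
j=25 s[j]='b': π[25]=1 (border 'b')
j=26 s[j]='a': k: 1→0; π[26]=0 (border '')
j=27 s[j]='b': π[27]=1 (border 'b')
j=28 s[j]='a': k: 1→0; π[28]=0 (border '')
j=29 s[j]='b': π[29]=1 (border 'b')
j=30 s[j]='a': k: 1→0; π[30]=0 (border '')
j=31 s[j]='a': π[31]=0 (border '')
j=32 s[j]='a': π[32]=0 (border '')

[0, 1, 0, 0, 0, 1, 0, 0, 0, 1, 0, 0, 1, 0, 1, 2, 2, 3, 4, 1, 2, 3, 4, 1, 0, 1, 0, 1, 0, 1, 0, 0, 0]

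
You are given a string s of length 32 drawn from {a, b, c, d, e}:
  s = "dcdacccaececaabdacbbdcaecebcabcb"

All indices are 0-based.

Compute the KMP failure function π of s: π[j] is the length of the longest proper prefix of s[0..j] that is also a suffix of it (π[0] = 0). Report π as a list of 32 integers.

[0, 0, 1, 0, 0, 0, 0, 0, 0, 0, 0, 0, 0, 0, 0, 1, 0, 0, 0, 0, 1, 2, 0, 0, 0, 0, 0, 0, 0, 0, 0, 0]

π[0] = 0
j=1 s[j]='c': π[1]=0 (border '')
j=2 s[j]='d': π[2]=1 (border 'd')
j=3 s[j]='a': k: 1→0; π[3]=0 (border '')
j=4 s[j]='c': π[4]=0 (border '')
j=5 s[j]='c': π[5]=0 (border '')
j=6 s[j]='c': π[6]=0 (border '')
j=7 s[j]='a': π[7]=0 (border '')
j=8 s[j]='e': π[8]=0 (border '')
j=9 s[j]='c': π[9]=0 (border '')
j=10 s[j]='e': π[10]=0 (border '')
j=11 s[j]='c': π[11]=0 (border '')
j=12 s[j]='a': π[12]=0 (border '')
j=13 s[j]='a': π[13]=0 (border '')
j=14 s[j]='b': π[14]=0 (border '')
j=15 s[j]='d': π[15]=1 (border 'd')
j=16 s[j]='a': k: 1→0; π[16]=0 (border '')
j=17 s[j]='c': π[17]=0 (border '')
j=18 s[j]='b': π[18]=0 (border '')
j=19 s[j]='b': π[19]=0 (border '')
j=20 s[j]='d': π[20]=1 (border 'd')
j=21 s[j]='c': π[21]=2 (border 'dc')
j=22 s[j]='a': k: 2→0; π[22]=0 (border '')
j=23 s[j]='e': π[23]=0 (border '')
j=24 s[j]='c': π[24]=0 (border '')
j=25 s[j]='e': π[25]=0 (border '')
j=26 s[j]='b': π[26]=0 (border '')
j=27 s[j]='c': π[27]=0 (border '')
j=28 s[j]='a': π[28]=0 (border '')
j=29 s[j]='b': π[29]=0 (border '')
j=30 s[j]='c': π[30]=0 (border '')
j=31 s[j]='b': π[31]=0 (border '')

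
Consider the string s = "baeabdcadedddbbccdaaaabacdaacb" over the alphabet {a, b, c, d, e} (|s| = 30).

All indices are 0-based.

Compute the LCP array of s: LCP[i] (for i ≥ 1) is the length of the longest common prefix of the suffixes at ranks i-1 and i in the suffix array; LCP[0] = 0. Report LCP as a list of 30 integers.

[0, 3, 2, 2, 1, 2, 1, 2, 1, 1, 0, 1, 2, 1, 1, 1, 0, 1, 1, 1, 4, 0, 3, 1, 1, 1, 2, 1, 0, 1]

rank→(start, suffix):
  0 → (18, 'aaaabacdaacb')
  1 → (19, 'aaabacdaacb')
  2 → (20, 'aabacdaacb')
  3 → (26, 'aacb')
  4 → (21, 'abacdaacb')
  5 → (3, 'abdcadedddbbccdaaaabacdaacb')
  6 → (27, 'acb')
  7 → (23, 'acdaacb')
  8 → (7, 'adedddbbccdaaaabacdaacb')
  9 → (1, 'aeabdcadedddbbccdaaaabacdaacb')
  10 → (29, 'b')
  11 → (22, 'bacdaacb')
  12 → (0, 'baeabdcadedddbbccdaaaabacdaacb')
  13 → (13, 'bbccdaaaabacdaacb')
  14 → (14, 'bccdaaaabacdaacb')
  15 → (4, 'bdcadedddbbccdaaaabacdaacb')
  16 → (6, 'cadedddbbccdaaaabacdaacb')
  17 → (28, 'cb')
  18 → (15, 'ccdaaaabacdaacb')
  19 → (16, 'cdaaaabacdaacb')
  20 → (24, 'cdaacb')
  21 → (17, 'daaaabacdaacb')
  22 → (25, 'daacb')
  23 → (12, 'dbbccdaaaabacdaacb')
  24 → (5, 'dcadedddbbccdaaaabacdaacb')
  25 → (11, 'ddbbccdaaaabacdaacb')
  26 → (10, 'dddbbccdaaaabacdaacb')
  27 → (8, 'dedddbbccdaaaabacdaacb')
  28 → (2, 'eabdcadedddbbccdaaaabacdaacb')
  29 → (9, 'edddbbccdaaaabacdaacb')

SA = [18, 19, 20, 26, 21, 3, 27, 23, 7, 1, 29, 22, 0, 13, 14, 4, 6, 28, 15, 16, 24, 17, 25, 12, 5, 11, 10, 8, 2, 9]
rank  pair      lcp
   1  s[18:],s[19:]  3  'aaa'
   2  s[19:],s[20:]  2  'aa'
   3  s[20:],s[26:]  2  'aa'
   4  s[26:],s[21:]  1  'a'
   5  s[21:],s[3:]  2  'ab'
   6  s[3:],s[27:]  1  'a'
   7  s[27:],s[23:]  2  'ac'
   8  s[23:],s[7:]  1  'a'
   9  s[7:],s[1:]  1  'a'
  10  s[1:],s[29:]  0  ''
  11  s[29:],s[22:]  1  'b'
  12  s[22:],s[0:]  2  'ba'
  13  s[0:],s[13:]  1  'b'
  14  s[13:],s[14:]  1  'b'
  15  s[14:],s[4:]  1  'b'
  16  s[4:],s[6:]  0  ''
  17  s[6:],s[28:]  1  'c'
  18  s[28:],s[15:]  1  'c'
  19  s[15:],s[16:]  1  'c'
  20  s[16:],s[24:]  4  'cdaa'
  21  s[24:],s[17:]  0  ''
  22  s[17:],s[25:]  3  'daa'
  23  s[25:],s[12:]  1  'd'
  24  s[12:],s[5:]  1  'd'
  25  s[5:],s[11:]  1  'd'
  26  s[11:],s[10:]  2  'dd'
  27  s[10:],s[8:]  1  'd'
  28  s[8:],s[2:]  0  ''
  29  s[2:],s[9:]  1  'e'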